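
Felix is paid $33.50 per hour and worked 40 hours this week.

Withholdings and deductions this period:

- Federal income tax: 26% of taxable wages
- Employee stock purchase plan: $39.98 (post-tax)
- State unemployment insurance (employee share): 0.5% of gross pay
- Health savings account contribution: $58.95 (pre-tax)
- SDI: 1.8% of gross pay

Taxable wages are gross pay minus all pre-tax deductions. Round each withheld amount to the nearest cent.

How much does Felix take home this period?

$877.18

Gross pay: 40 × $33.50 = $1,340.00
Health savings account contribution: $58.95
Taxable wages = $1,340.00 − $58.95 = $1,281.05
Federal income tax: $1,281.05 × 0.26 = $333.07
SDI: $1,340.00 × 0.018 = $24.12
State unemployment insurance (employee share): $1,340.00 × 0.005 = $6.70
Employee stock purchase plan: $39.98
Total deductions = $58.95 + $333.07 + $24.12 + $6.70 + $39.98 = $462.82
Net pay = $1,340.00 − $462.82 = $877.18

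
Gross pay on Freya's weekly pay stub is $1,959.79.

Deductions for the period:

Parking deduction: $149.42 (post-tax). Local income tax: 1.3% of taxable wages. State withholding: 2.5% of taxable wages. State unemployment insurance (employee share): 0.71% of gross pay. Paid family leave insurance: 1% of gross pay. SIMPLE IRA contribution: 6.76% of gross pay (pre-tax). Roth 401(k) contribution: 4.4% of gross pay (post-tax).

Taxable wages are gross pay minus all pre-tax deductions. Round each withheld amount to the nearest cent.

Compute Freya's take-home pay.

$1,488.71

SIMPLE IRA contribution: $1,959.79 × 0.0676 = $132.48
Taxable wages = $1,959.79 − $132.48 = $1,827.31
Local income tax: $1,827.31 × 0.013 = $23.76
State withholding: $1,827.31 × 0.025 = $45.68
Paid family leave insurance: $1,959.79 × 0.01 = $19.60
State unemployment insurance (employee share): $1,959.79 × 0.0071 = $13.91
Parking deduction: $149.42
Roth 401(k) contribution: $1,959.79 × 0.044 = $86.23
Total deductions = $132.48 + $23.76 + $45.68 + $19.60 + $13.91 + $149.42 + $86.23 = $471.08
Net pay = $1,959.79 − $471.08 = $1,488.71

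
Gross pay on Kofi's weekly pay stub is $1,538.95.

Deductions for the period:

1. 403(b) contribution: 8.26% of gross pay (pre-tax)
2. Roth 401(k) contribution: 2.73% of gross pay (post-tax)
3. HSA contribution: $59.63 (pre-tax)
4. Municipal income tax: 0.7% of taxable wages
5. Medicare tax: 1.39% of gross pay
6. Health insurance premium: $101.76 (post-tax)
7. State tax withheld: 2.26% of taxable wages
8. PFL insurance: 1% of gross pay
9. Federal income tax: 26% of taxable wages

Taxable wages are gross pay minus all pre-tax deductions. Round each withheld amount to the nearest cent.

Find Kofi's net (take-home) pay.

403(b) contribution: $1,538.95 × 0.0826 = $127.12
HSA contribution: $59.63
Pre-tax total = $127.12 + $59.63 = $186.75
Taxable wages = $1,538.95 − $186.75 = $1,352.20
Municipal income tax: $1,352.20 × 0.007 = $9.47
State tax withheld: $1,352.20 × 0.0226 = $30.56
Federal income tax: $1,352.20 × 0.26 = $351.57
Medicare tax: $1,538.95 × 0.0139 = $21.39
PFL insurance: $1,538.95 × 0.01 = $15.39
Roth 401(k) contribution: $1,538.95 × 0.0273 = $42.01
Health insurance premium: $101.76
Total deductions = $127.12 + $59.63 + $9.47 + $30.56 + $351.57 + $21.39 + $15.39 + $42.01 + $101.76 = $758.90
Net pay = $1,538.95 − $758.90 = $780.05

$780.05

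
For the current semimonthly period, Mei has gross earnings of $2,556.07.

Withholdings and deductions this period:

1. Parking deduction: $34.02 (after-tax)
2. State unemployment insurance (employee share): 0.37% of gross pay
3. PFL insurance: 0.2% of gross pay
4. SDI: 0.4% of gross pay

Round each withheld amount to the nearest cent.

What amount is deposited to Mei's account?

$2,497.26

SDI: $2,556.07 × 0.004 = $10.22
PFL insurance: $2,556.07 × 0.002 = $5.11
State unemployment insurance (employee share): $2,556.07 × 0.0037 = $9.46
Parking deduction: $34.02
Total deductions = $10.22 + $5.11 + $9.46 + $34.02 = $58.81
Net pay = $2,556.07 − $58.81 = $2,497.26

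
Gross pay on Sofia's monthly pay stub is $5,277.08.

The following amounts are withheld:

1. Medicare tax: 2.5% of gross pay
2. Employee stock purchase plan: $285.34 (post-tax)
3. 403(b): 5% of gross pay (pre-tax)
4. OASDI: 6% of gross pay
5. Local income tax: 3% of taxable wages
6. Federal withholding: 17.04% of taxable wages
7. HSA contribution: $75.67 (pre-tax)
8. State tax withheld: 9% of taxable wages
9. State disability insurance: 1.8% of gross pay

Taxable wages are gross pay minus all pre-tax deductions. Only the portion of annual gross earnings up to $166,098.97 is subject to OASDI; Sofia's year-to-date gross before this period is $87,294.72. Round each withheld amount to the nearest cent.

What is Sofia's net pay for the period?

$2,674.81

HSA contribution: $75.67
403(b): $5,277.08 × 0.05 = $263.85
Pre-tax total = $75.67 + $263.85 = $339.52
Taxable wages = $5,277.08 − $339.52 = $4,937.56
Federal withholding: $4,937.56 × 0.1704 = $841.36
Local income tax: $4,937.56 × 0.03 = $148.13
State tax withheld: $4,937.56 × 0.09 = $444.38
OASDI: cap not yet reached, full $5,277.08 is subject → $5,277.08 × 0.06 = $316.62
Medicare tax: $5,277.08 × 0.025 = $131.93
State disability insurance: $5,277.08 × 0.018 = $94.99
Employee stock purchase plan: $285.34
Total deductions = $75.67 + $263.85 + $841.36 + $148.13 + $444.38 + $316.62 + $131.93 + $94.99 + $285.34 = $2,602.27
Net pay = $5,277.08 − $2,602.27 = $2,674.81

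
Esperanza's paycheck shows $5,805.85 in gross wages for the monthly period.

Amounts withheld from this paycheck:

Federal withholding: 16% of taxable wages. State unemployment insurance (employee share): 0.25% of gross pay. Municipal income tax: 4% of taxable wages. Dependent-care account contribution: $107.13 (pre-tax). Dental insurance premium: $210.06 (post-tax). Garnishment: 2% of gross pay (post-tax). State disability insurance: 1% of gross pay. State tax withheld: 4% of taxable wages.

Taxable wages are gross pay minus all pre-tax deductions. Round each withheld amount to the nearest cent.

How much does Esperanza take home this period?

$3,932.27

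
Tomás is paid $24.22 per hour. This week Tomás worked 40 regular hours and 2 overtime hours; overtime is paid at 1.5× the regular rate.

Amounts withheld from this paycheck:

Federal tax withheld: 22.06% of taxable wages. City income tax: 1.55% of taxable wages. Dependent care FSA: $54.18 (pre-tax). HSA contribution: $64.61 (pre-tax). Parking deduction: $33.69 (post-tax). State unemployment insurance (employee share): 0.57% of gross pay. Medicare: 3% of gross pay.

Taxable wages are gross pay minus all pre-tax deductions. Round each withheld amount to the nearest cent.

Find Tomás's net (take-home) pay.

$633.96

Regular pay: 40 × $24.22 = $968.80
Overtime pay: 2 × $24.22 × 1.5 = $72.66
Gross pay = $968.80 + $72.66 = $1,041.46
HSA contribution: $64.61
Dependent care FSA: $54.18
Pre-tax total = $64.61 + $54.18 = $118.79
Taxable wages = $1,041.46 − $118.79 = $922.67
Federal tax withheld: $922.67 × 0.2206 = $203.54
City income tax: $922.67 × 0.0155 = $14.30
State unemployment insurance (employee share): $1,041.46 × 0.0057 = $5.94
Medicare: $1,041.46 × 0.03 = $31.24
Parking deduction: $33.69
Total deductions = $64.61 + $54.18 + $203.54 + $14.30 + $5.94 + $31.24 + $33.69 = $407.50
Net pay = $1,041.46 − $407.50 = $633.96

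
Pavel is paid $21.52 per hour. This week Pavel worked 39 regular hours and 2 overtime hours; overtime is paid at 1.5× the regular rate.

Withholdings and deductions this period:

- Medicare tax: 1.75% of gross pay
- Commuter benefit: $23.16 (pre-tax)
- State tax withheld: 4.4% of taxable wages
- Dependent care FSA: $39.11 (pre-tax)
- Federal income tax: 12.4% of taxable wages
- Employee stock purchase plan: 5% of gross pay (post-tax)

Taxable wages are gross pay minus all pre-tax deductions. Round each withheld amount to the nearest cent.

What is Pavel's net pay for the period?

$639.18

Regular pay: 39 × $21.52 = $839.28
Overtime pay: 2 × $21.52 × 1.5 = $64.56
Gross pay = $839.28 + $64.56 = $903.84
Dependent care FSA: $39.11
Commuter benefit: $23.16
Pre-tax total = $39.11 + $23.16 = $62.27
Taxable wages = $903.84 − $62.27 = $841.57
Federal income tax: $841.57 × 0.124 = $104.35
State tax withheld: $841.57 × 0.044 = $37.03
Medicare tax: $903.84 × 0.0175 = $15.82
Employee stock purchase plan: $903.84 × 0.05 = $45.19
Total deductions = $39.11 + $23.16 + $104.35 + $37.03 + $15.82 + $45.19 = $264.66
Net pay = $903.84 − $264.66 = $639.18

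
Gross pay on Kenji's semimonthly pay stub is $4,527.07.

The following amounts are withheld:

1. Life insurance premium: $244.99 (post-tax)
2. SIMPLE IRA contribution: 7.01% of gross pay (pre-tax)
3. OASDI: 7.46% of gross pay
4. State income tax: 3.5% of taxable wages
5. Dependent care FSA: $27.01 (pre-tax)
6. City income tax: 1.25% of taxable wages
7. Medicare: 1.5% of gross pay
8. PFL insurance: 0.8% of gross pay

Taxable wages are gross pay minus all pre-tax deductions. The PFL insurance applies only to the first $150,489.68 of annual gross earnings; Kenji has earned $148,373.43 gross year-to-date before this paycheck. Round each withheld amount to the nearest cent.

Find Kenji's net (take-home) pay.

$3,316.49

SIMPLE IRA contribution: $4,527.07 × 0.0701 = $317.35
Dependent care FSA: $27.01
Pre-tax total = $317.35 + $27.01 = $344.36
Taxable wages = $4,527.07 − $344.36 = $4,182.71
State income tax: $4,182.71 × 0.035 = $146.39
City income tax: $4,182.71 × 0.0125 = $52.28
PFL insurance: only $150,489.68 − $148,373.43 = $2,116.25 of this check is subject → $2,116.25 × 0.008 = $16.93
Medicare: $4,527.07 × 0.015 = $67.91
OASDI: $4,527.07 × 0.0746 = $337.72
Life insurance premium: $244.99
Total deductions = $317.35 + $27.01 + $146.39 + $52.28 + $16.93 + $67.91 + $337.72 + $244.99 = $1,210.58
Net pay = $4,527.07 − $1,210.58 = $3,316.49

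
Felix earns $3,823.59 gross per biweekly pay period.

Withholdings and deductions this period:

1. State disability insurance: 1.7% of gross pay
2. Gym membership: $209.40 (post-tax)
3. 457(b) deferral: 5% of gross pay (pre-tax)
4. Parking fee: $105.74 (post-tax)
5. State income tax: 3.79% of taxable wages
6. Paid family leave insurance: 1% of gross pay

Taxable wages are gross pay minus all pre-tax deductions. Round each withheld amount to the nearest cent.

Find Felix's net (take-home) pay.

$3,076.36

457(b) deferral: $3,823.59 × 0.05 = $191.18
Taxable wages = $3,823.59 − $191.18 = $3,632.41
State income tax: $3,632.41 × 0.0379 = $137.67
Paid family leave insurance: $3,823.59 × 0.01 = $38.24
State disability insurance: $3,823.59 × 0.017 = $65.00
Parking fee: $105.74
Gym membership: $209.40
Total deductions = $191.18 + $137.67 + $38.24 + $65.00 + $105.74 + $209.40 = $747.23
Net pay = $3,823.59 − $747.23 = $3,076.36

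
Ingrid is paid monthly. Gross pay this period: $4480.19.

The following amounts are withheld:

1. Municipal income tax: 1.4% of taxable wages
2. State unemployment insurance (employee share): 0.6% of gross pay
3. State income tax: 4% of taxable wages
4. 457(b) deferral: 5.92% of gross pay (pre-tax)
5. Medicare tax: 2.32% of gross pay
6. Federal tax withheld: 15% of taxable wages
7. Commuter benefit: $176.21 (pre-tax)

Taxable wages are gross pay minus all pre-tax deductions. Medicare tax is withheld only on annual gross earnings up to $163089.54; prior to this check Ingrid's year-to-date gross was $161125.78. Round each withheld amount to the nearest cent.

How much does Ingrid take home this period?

$3142.41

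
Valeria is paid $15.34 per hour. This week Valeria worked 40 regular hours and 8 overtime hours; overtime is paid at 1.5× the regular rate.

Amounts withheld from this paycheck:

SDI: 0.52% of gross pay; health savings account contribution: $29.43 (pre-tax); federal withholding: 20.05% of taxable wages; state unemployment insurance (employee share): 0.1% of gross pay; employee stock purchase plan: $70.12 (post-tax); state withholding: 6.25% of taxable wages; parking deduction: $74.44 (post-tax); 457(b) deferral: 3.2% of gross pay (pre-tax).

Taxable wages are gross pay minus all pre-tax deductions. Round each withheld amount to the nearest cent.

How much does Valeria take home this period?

Regular pay: 40 × $15.34 = $613.60
Overtime pay: 8 × $15.34 × 1.5 = $184.08
Gross pay = $613.60 + $184.08 = $797.68
Health savings account contribution: $29.43
457(b) deferral: $797.68 × 0.032 = $25.53
Pre-tax total = $29.43 + $25.53 = $54.96
Taxable wages = $797.68 − $54.96 = $742.72
State withholding: $742.72 × 0.0625 = $46.42
Federal withholding: $742.72 × 0.2005 = $148.92
State unemployment insurance (employee share): $797.68 × 0.001 = $0.80
SDI: $797.68 × 0.0052 = $4.15
Employee stock purchase plan: $70.12
Parking deduction: $74.44
Total deductions = $29.43 + $25.53 + $46.42 + $148.92 + $0.80 + $4.15 + $70.12 + $74.44 = $399.81
Net pay = $797.68 − $399.81 = $397.87

$397.87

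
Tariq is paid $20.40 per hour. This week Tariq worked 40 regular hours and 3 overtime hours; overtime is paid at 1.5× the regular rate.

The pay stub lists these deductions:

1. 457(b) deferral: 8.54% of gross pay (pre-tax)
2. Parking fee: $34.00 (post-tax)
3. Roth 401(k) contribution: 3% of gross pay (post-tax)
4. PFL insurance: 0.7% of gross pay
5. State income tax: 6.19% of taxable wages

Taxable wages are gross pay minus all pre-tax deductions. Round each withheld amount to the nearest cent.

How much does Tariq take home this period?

$711.30

Regular pay: 40 × $20.40 = $816.00
Overtime pay: 3 × $20.40 × 1.5 = $91.80
Gross pay = $816.00 + $91.80 = $907.80
457(b) deferral: $907.80 × 0.0854 = $77.53
Taxable wages = $907.80 − $77.53 = $830.27
State income tax: $830.27 × 0.0619 = $51.39
PFL insurance: $907.80 × 0.007 = $6.35
Roth 401(k) contribution: $907.80 × 0.03 = $27.23
Parking fee: $34.00
Total deductions = $77.53 + $51.39 + $6.35 + $27.23 + $34.00 = $196.50
Net pay = $907.80 − $196.50 = $711.30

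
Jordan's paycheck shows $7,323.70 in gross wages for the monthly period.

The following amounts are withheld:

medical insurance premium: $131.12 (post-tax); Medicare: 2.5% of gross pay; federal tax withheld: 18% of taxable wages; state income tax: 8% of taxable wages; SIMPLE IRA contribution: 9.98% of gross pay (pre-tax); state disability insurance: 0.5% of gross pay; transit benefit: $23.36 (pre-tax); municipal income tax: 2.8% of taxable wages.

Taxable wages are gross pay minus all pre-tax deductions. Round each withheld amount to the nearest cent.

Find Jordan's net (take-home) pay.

$4,326.61

SIMPLE IRA contribution: $7,323.70 × 0.0998 = $730.91
Transit benefit: $23.36
Pre-tax total = $730.91 + $23.36 = $754.27
Taxable wages = $7,323.70 − $754.27 = $6,569.43
Municipal income tax: $6,569.43 × 0.028 = $183.94
State income tax: $6,569.43 × 0.08 = $525.55
Federal tax withheld: $6,569.43 × 0.18 = $1,182.50
State disability insurance: $7,323.70 × 0.005 = $36.62
Medicare: $7,323.70 × 0.025 = $183.09
Medical insurance premium: $131.12
Total deductions = $730.91 + $23.36 + $183.94 + $525.55 + $1,182.50 + $36.62 + $183.09 + $131.12 = $2,997.09
Net pay = $7,323.70 − $2,997.09 = $4,326.61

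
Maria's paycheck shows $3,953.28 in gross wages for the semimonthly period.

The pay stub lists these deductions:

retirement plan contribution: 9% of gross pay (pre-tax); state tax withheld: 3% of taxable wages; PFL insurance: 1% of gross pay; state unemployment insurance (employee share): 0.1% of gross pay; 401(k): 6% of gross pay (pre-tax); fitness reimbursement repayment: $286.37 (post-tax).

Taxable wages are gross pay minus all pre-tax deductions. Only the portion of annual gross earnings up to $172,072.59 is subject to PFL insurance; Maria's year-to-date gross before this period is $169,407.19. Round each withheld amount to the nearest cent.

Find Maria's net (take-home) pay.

$2,942.50

Retirement plan contribution: $3,953.28 × 0.09 = $355.80
401(k): $3,953.28 × 0.06 = $237.20
Pre-tax total = $355.80 + $237.20 = $593.00
Taxable wages = $3,953.28 − $593.00 = $3,360.28
State tax withheld: $3,360.28 × 0.03 = $100.81
State unemployment insurance (employee share): $3,953.28 × 0.001 = $3.95
PFL insurance: only $172,072.59 − $169,407.19 = $2,665.40 of this check is subject → $2,665.40 × 0.01 = $26.65
Fitness reimbursement repayment: $286.37
Total deductions = $355.80 + $237.20 + $100.81 + $3.95 + $26.65 + $286.37 = $1,010.78
Net pay = $3,953.28 − $1,010.78 = $2,942.50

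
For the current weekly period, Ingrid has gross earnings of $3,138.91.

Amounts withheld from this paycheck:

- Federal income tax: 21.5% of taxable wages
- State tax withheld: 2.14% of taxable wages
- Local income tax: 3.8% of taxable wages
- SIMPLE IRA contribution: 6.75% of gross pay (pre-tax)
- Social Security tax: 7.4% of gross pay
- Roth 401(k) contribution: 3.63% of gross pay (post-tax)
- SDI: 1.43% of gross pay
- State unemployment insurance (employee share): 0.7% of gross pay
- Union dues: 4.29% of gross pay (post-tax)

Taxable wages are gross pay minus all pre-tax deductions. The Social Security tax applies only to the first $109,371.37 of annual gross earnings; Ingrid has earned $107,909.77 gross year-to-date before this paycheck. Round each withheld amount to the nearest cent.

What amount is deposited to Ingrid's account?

$1,700.23

SIMPLE IRA contribution: $3,138.91 × 0.0675 = $211.88
Taxable wages = $3,138.91 − $211.88 = $2,927.03
State tax withheld: $2,927.03 × 0.0214 = $62.64
Local income tax: $2,927.03 × 0.038 = $111.23
Federal income tax: $2,927.03 × 0.215 = $629.31
State unemployment insurance (employee share): $3,138.91 × 0.007 = $21.97
SDI: $3,138.91 × 0.0143 = $44.89
Social Security tax: only $109,371.37 − $107,909.77 = $1,461.60 of this check is subject → $1,461.60 × 0.074 = $108.16
Roth 401(k) contribution: $3,138.91 × 0.0363 = $113.94
Union dues: $3,138.91 × 0.0429 = $134.66
Total deductions = $211.88 + $62.64 + $111.23 + $629.31 + $21.97 + $44.89 + $108.16 + $113.94 + $134.66 = $1,438.68
Net pay = $3,138.91 − $1,438.68 = $1,700.23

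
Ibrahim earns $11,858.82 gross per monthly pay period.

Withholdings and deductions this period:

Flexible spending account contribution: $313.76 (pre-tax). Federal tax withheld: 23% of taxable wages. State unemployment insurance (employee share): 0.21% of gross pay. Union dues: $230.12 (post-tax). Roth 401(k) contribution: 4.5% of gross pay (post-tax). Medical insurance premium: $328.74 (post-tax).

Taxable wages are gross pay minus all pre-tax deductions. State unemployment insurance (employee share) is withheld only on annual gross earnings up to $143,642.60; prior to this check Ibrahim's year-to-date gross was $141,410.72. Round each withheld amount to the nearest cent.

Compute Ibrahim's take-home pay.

Flexible spending account contribution: $313.76
Taxable wages = $11,858.82 − $313.76 = $11,545.06
Federal tax withheld: $11,545.06 × 0.23 = $2,655.36
State unemployment insurance (employee share): only $143,642.60 − $141,410.72 = $2,231.88 of this check is subject → $2,231.88 × 0.0021 = $4.69
Roth 401(k) contribution: $11,858.82 × 0.045 = $533.65
Medical insurance premium: $328.74
Union dues: $230.12
Total deductions = $313.76 + $2,655.36 + $4.69 + $533.65 + $328.74 + $230.12 = $4,066.32
Net pay = $11,858.82 − $4,066.32 = $7,792.50

$7,792.50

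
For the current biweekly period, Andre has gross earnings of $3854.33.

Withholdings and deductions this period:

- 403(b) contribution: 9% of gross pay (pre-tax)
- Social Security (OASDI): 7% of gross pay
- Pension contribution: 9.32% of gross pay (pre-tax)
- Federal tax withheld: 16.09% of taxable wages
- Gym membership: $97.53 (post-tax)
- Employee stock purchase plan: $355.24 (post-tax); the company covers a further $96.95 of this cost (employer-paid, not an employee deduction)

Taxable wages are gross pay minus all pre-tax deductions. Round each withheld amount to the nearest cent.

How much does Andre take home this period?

$1919.10

Pension contribution: $3854.33 × 0.0932 = $359.22
403(b) contribution: $3854.33 × 0.09 = $346.89
Pre-tax total = $359.22 + $346.89 = $706.11
Taxable wages = $3854.33 − $706.11 = $3148.22
Federal tax withheld: $3148.22 × 0.1609 = $506.55
Social Security (OASDI): $3854.33 × 0.07 = $269.80
Employee stock purchase plan: $355.24
Gym membership: $97.53
(Employer's $96.95 toward employee stock purchase plan is not withheld from the employee.)
Total deductions = $359.22 + $346.89 + $506.55 + $269.80 + $355.24 + $97.53 = $1935.23
Net pay = $3854.33 − $1935.23 = $1919.10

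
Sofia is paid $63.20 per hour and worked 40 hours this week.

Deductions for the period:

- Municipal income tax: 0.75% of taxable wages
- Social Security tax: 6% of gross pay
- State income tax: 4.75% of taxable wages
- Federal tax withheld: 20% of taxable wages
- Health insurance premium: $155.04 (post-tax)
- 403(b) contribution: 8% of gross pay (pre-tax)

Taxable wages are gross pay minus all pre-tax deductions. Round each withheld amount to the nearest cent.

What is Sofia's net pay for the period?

$1425.98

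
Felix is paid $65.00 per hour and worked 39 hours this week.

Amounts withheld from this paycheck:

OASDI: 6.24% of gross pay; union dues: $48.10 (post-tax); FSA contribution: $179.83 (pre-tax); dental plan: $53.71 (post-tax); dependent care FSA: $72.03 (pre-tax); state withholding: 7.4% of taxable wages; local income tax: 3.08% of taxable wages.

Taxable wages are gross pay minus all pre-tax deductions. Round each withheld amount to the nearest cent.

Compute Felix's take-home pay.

Gross pay: 39 × $65.00 = $2,535.00
FSA contribution: $179.83
Dependent care FSA: $72.03
Pre-tax total = $179.83 + $72.03 = $251.86
Taxable wages = $2,535.00 − $251.86 = $2,283.14
State withholding: $2,283.14 × 0.074 = $168.95
Local income tax: $2,283.14 × 0.0308 = $70.32
OASDI: $2,535.00 × 0.0624 = $158.18
Union dues: $48.10
Dental plan: $53.71
Total deductions = $179.83 + $72.03 + $168.95 + $70.32 + $158.18 + $48.10 + $53.71 = $751.12
Net pay = $2,535.00 − $751.12 = $1,783.88

$1,783.88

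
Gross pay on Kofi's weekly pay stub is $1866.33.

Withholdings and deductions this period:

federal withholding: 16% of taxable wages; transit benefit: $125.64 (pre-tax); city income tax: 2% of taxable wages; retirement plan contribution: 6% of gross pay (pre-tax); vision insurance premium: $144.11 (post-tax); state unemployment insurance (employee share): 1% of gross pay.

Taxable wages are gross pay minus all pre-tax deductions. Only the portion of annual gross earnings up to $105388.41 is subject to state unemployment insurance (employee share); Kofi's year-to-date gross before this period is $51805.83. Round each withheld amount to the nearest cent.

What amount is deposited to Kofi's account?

$1172.78

Transit benefit: $125.64
Retirement plan contribution: $1866.33 × 0.06 = $111.98
Pre-tax total = $125.64 + $111.98 = $237.62
Taxable wages = $1866.33 − $237.62 = $1628.71
City income tax: $1628.71 × 0.02 = $32.57
Federal withholding: $1628.71 × 0.16 = $260.59
State unemployment insurance (employee share): cap not yet reached, full $1866.33 is subject → $1866.33 × 0.01 = $18.66
Vision insurance premium: $144.11
Total deductions = $125.64 + $111.98 + $32.57 + $260.59 + $18.66 + $144.11 = $693.55
Net pay = $1866.33 − $693.55 = $1172.78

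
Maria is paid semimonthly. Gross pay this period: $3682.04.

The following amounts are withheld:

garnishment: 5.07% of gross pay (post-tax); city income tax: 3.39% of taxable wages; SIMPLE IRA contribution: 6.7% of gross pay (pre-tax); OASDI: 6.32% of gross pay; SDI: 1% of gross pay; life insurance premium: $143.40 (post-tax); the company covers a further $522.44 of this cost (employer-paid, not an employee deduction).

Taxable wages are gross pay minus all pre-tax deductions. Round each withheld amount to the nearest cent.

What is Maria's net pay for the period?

$2719.28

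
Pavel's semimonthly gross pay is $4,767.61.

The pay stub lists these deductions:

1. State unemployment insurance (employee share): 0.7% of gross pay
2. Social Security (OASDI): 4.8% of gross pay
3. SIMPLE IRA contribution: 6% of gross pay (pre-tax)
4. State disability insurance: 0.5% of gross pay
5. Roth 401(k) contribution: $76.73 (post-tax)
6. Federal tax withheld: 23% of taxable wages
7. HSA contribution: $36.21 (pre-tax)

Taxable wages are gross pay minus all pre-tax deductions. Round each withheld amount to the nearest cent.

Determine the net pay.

$3,060.12

SIMPLE IRA contribution: $4,767.61 × 0.06 = $286.06
HSA contribution: $36.21
Pre-tax total = $286.06 + $36.21 = $322.27
Taxable wages = $4,767.61 − $322.27 = $4,445.34
Federal tax withheld: $4,445.34 × 0.23 = $1,022.43
State disability insurance: $4,767.61 × 0.005 = $23.84
State unemployment insurance (employee share): $4,767.61 × 0.007 = $33.37
Social Security (OASDI): $4,767.61 × 0.048 = $228.85
Roth 401(k) contribution: $76.73
Total deductions = $286.06 + $36.21 + $1,022.43 + $23.84 + $33.37 + $228.85 + $76.73 = $1,707.49
Net pay = $4,767.61 − $1,707.49 = $3,060.12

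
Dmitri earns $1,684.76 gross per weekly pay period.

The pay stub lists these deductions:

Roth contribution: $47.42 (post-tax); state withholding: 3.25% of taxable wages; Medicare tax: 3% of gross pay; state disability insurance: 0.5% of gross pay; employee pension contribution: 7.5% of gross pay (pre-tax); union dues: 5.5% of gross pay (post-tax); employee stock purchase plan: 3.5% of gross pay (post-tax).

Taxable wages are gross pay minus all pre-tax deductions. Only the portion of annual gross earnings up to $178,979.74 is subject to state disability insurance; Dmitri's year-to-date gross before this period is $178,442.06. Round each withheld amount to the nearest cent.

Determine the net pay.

$1,255.47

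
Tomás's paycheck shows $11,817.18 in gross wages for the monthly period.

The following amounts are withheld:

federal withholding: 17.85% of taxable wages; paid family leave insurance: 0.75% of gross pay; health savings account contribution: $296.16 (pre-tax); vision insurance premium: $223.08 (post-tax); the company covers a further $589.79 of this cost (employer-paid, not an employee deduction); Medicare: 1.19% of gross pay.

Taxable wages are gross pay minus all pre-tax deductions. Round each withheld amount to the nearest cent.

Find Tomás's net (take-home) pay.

$9,012.19

Health savings account contribution: $296.16
Taxable wages = $11,817.18 − $296.16 = $11,521.02
Federal withholding: $11,521.02 × 0.1785 = $2,056.50
Paid family leave insurance: $11,817.18 × 0.0075 = $88.63
Medicare: $11,817.18 × 0.0119 = $140.62
Vision insurance premium: $223.08
(Employer's $589.79 toward vision insurance premium is not withheld from the employee.)
Total deductions = $296.16 + $2,056.50 + $88.63 + $140.62 + $223.08 = $2,804.99
Net pay = $11,817.18 − $2,804.99 = $9,012.19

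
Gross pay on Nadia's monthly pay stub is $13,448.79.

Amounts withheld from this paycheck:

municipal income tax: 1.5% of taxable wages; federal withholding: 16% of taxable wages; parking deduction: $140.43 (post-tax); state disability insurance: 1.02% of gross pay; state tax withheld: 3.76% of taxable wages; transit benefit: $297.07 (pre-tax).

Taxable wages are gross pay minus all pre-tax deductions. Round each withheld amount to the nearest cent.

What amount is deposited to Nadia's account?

$10,078.05

Transit benefit: $297.07
Taxable wages = $13,448.79 − $297.07 = $13,151.72
State tax withheld: $13,151.72 × 0.0376 = $494.50
Federal withholding: $13,151.72 × 0.16 = $2,104.28
Municipal income tax: $13,151.72 × 0.015 = $197.28
State disability insurance: $13,448.79 × 0.0102 = $137.18
Parking deduction: $140.43
Total deductions = $297.07 + $494.50 + $2,104.28 + $197.28 + $137.18 + $140.43 = $3,370.74
Net pay = $13,448.79 − $3,370.74 = $10,078.05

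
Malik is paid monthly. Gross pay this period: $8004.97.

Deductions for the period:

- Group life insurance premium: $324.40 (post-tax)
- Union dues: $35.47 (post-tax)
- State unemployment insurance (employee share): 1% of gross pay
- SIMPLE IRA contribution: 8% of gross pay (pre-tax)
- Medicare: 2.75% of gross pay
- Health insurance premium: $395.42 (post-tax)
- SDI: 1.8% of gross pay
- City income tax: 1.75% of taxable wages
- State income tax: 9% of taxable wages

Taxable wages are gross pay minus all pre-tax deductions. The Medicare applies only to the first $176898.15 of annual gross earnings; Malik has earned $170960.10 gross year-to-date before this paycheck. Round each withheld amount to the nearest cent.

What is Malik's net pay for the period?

SIMPLE IRA contribution: $8004.97 × 0.08 = $640.40
Taxable wages = $8004.97 − $640.40 = $7364.57
City income tax: $7364.57 × 0.0175 = $128.88
State income tax: $7364.57 × 0.09 = $662.81
SDI: $8004.97 × 0.018 = $144.09
Medicare: only $176898.15 − $170960.10 = $5938.05 of this check is subject → $5938.05 × 0.0275 = $163.30
State unemployment insurance (employee share): $8004.97 × 0.01 = $80.05
Health insurance premium: $395.42
Group life insurance premium: $324.40
Union dues: $35.47
Total deductions = $640.40 + $128.88 + $662.81 + $144.09 + $163.30 + $80.05 + $395.42 + $324.40 + $35.47 = $2574.82
Net pay = $8004.97 − $2574.82 = $5430.15

$5430.15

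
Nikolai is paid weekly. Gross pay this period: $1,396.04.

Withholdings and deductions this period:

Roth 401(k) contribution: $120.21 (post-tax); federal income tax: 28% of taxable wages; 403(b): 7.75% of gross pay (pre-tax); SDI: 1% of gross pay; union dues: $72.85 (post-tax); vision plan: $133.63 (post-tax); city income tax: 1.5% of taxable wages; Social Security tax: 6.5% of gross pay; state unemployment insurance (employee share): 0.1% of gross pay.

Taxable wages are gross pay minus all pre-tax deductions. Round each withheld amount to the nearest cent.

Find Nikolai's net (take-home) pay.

403(b): $1,396.04 × 0.0775 = $108.19
Taxable wages = $1,396.04 − $108.19 = $1,287.85
Federal income tax: $1,287.85 × 0.28 = $360.60
City income tax: $1,287.85 × 0.015 = $19.32
Social Security tax: $1,396.04 × 0.065 = $90.74
SDI: $1,396.04 × 0.01 = $13.96
State unemployment insurance (employee share): $1,396.04 × 0.001 = $1.40
Union dues: $72.85
Roth 401(k) contribution: $120.21
Vision plan: $133.63
Total deductions = $108.19 + $360.60 + $19.32 + $90.74 + $13.96 + $1.40 + $72.85 + $120.21 + $133.63 = $920.90
Net pay = $1,396.04 − $920.90 = $475.14

$475.14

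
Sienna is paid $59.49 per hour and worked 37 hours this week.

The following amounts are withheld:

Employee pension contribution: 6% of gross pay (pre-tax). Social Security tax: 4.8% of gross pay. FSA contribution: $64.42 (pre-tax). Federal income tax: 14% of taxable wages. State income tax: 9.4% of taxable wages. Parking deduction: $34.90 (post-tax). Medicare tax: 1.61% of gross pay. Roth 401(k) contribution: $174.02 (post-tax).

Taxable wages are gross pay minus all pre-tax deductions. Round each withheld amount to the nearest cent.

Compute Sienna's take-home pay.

$1,185.54

Gross pay: 37 × $59.49 = $2,201.13
Employee pension contribution: $2,201.13 × 0.06 = $132.07
FSA contribution: $64.42
Pre-tax total = $132.07 + $64.42 = $196.49
Taxable wages = $2,201.13 − $196.49 = $2,004.64
State income tax: $2,004.64 × 0.094 = $188.44
Federal income tax: $2,004.64 × 0.14 = $280.65
Social Security tax: $2,201.13 × 0.048 = $105.65
Medicare tax: $2,201.13 × 0.0161 = $35.44
Roth 401(k) contribution: $174.02
Parking deduction: $34.90
Total deductions = $132.07 + $64.42 + $188.44 + $280.65 + $105.65 + $35.44 + $174.02 + $34.90 = $1,015.59
Net pay = $2,201.13 − $1,015.59 = $1,185.54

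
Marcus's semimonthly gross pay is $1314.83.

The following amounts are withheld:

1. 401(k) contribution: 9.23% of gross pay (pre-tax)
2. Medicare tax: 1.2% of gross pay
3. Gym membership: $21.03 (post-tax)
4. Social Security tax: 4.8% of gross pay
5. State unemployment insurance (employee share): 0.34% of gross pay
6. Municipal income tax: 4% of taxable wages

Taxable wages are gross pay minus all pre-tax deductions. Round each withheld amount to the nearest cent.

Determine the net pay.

401(k) contribution: $1314.83 × 0.0923 = $121.36
Taxable wages = $1314.83 − $121.36 = $1193.47
Municipal income tax: $1193.47 × 0.04 = $47.74
Medicare tax: $1314.83 × 0.012 = $15.78
State unemployment insurance (employee share): $1314.83 × 0.0034 = $4.47
Social Security tax: $1314.83 × 0.048 = $63.11
Gym membership: $21.03
Total deductions = $121.36 + $47.74 + $15.78 + $4.47 + $63.11 + $21.03 = $273.49
Net pay = $1314.83 − $273.49 = $1041.34

$1041.34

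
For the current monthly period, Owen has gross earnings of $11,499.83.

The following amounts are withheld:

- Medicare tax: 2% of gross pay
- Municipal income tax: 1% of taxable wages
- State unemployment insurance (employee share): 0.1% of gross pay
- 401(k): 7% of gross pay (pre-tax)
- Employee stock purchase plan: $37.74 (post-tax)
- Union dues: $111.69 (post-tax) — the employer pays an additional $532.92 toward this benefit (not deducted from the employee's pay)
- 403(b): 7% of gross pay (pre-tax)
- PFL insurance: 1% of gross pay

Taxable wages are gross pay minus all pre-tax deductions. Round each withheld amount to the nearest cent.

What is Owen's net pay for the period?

$9,285.02

401(k): $11,499.83 × 0.07 = $804.99
403(b): $11,499.83 × 0.07 = $804.99
Pre-tax total = $804.99 + $804.99 = $1,609.98
Taxable wages = $11,499.83 − $1,609.98 = $9,889.85
Municipal income tax: $9,889.85 × 0.01 = $98.90
Medicare tax: $11,499.83 × 0.02 = $230.00
State unemployment insurance (employee share): $11,499.83 × 0.001 = $11.50
PFL insurance: $11,499.83 × 0.01 = $115.00
Union dues: $111.69
Employee stock purchase plan: $37.74
(Employer's $532.92 toward union dues is not withheld from the employee.)
Total deductions = $804.99 + $804.99 + $98.90 + $230.00 + $11.50 + $115.00 + $111.69 + $37.74 = $2,214.81
Net pay = $11,499.83 − $2,214.81 = $9,285.02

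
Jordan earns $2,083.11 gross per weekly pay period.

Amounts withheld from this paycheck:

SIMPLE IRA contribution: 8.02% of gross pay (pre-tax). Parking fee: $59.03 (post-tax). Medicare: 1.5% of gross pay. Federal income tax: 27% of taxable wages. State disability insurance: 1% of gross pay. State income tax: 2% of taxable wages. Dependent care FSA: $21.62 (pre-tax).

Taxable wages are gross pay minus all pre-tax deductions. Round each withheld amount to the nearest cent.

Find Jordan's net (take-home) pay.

$1,233.93

SIMPLE IRA contribution: $2,083.11 × 0.0802 = $167.07
Dependent care FSA: $21.62
Pre-tax total = $167.07 + $21.62 = $188.69
Taxable wages = $2,083.11 − $188.69 = $1,894.42
Federal income tax: $1,894.42 × 0.27 = $511.49
State income tax: $1,894.42 × 0.02 = $37.89
State disability insurance: $2,083.11 × 0.01 = $20.83
Medicare: $2,083.11 × 0.015 = $31.25
Parking fee: $59.03
Total deductions = $167.07 + $21.62 + $511.49 + $37.89 + $20.83 + $31.25 + $59.03 = $849.18
Net pay = $2,083.11 − $849.18 = $1,233.93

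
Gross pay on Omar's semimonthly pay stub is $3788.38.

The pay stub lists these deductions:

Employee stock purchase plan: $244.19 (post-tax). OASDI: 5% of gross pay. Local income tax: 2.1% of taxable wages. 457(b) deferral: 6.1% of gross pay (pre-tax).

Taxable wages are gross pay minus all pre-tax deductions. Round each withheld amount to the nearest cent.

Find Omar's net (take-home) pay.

$3048.98

457(b) deferral: $3788.38 × 0.061 = $231.09
Taxable wages = $3788.38 − $231.09 = $3557.29
Local income tax: $3557.29 × 0.021 = $74.70
OASDI: $3788.38 × 0.05 = $189.42
Employee stock purchase plan: $244.19
Total deductions = $231.09 + $74.70 + $189.42 + $244.19 = $739.40
Net pay = $3788.38 − $739.40 = $3048.98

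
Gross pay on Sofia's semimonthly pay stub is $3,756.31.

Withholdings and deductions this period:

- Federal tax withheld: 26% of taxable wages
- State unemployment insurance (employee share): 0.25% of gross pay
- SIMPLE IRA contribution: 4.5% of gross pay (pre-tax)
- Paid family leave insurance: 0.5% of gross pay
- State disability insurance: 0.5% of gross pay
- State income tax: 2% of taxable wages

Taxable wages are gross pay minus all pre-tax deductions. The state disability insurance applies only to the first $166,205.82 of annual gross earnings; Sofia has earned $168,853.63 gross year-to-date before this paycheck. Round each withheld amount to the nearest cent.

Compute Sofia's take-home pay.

SIMPLE IRA contribution: $3,756.31 × 0.045 = $169.03
Taxable wages = $3,756.31 − $169.03 = $3,587.28
Federal tax withheld: $3,587.28 × 0.26 = $932.69
State income tax: $3,587.28 × 0.02 = $71.75
State unemployment insurance (employee share): $3,756.31 × 0.0025 = $9.39
Paid family leave insurance: $3,756.31 × 0.005 = $18.78
State disability insurance: annual cap $166,205.82 already reached (YTD $168,853.63), so $0.00
Total deductions = $169.03 + $932.69 + $71.75 + $9.39 + $18.78 + $0.00 = $1,201.64
Net pay = $3,756.31 − $1,201.64 = $2,554.67

$2,554.67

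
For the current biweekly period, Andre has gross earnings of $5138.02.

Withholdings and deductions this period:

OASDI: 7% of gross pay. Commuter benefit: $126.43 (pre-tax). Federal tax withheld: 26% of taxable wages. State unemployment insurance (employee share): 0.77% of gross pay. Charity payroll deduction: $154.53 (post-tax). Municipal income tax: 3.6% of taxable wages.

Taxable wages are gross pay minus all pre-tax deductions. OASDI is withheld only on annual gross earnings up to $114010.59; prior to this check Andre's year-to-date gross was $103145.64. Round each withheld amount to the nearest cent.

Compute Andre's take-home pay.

Commuter benefit: $126.43
Taxable wages = $5138.02 − $126.43 = $5011.59
Federal tax withheld: $5011.59 × 0.26 = $1303.01
Municipal income tax: $5011.59 × 0.036 = $180.42
OASDI: cap not yet reached, full $5138.02 is subject → $5138.02 × 0.07 = $359.66
State unemployment insurance (employee share): $5138.02 × 0.0077 = $39.56
Charity payroll deduction: $154.53
Total deductions = $126.43 + $1303.01 + $180.42 + $359.66 + $39.56 + $154.53 = $2163.61
Net pay = $5138.02 − $2163.61 = $2974.41

$2974.41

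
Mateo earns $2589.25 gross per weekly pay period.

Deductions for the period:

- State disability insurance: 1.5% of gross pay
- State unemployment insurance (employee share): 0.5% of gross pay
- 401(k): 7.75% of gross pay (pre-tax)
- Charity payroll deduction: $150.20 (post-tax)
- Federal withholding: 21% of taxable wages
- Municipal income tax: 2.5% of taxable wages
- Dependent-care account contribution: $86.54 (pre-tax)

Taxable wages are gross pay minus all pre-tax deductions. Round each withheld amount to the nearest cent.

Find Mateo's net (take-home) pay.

$1559.07

401(k): $2589.25 × 0.0775 = $200.67
Dependent-care account contribution: $86.54
Pre-tax total = $200.67 + $86.54 = $287.21
Taxable wages = $2589.25 − $287.21 = $2302.04
Municipal income tax: $2302.04 × 0.025 = $57.55
Federal withholding: $2302.04 × 0.21 = $483.43
State unemployment insurance (employee share): $2589.25 × 0.005 = $12.95
State disability insurance: $2589.25 × 0.015 = $38.84
Charity payroll deduction: $150.20
Total deductions = $200.67 + $86.54 + $57.55 + $483.43 + $12.95 + $38.84 + $150.20 = $1030.18
Net pay = $2589.25 − $1030.18 = $1559.07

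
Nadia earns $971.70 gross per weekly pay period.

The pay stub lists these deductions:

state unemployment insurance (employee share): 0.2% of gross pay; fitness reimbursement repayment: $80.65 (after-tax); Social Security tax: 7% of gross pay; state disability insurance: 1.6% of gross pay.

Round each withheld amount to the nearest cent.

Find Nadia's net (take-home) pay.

Social Security tax: $971.70 × 0.07 = $68.02
State unemployment insurance (employee share): $971.70 × 0.002 = $1.94
State disability insurance: $971.70 × 0.016 = $15.55
Fitness reimbursement repayment: $80.65
Total deductions = $68.02 + $1.94 + $15.55 + $80.65 = $166.16
Net pay = $971.70 − $166.16 = $805.54

$805.54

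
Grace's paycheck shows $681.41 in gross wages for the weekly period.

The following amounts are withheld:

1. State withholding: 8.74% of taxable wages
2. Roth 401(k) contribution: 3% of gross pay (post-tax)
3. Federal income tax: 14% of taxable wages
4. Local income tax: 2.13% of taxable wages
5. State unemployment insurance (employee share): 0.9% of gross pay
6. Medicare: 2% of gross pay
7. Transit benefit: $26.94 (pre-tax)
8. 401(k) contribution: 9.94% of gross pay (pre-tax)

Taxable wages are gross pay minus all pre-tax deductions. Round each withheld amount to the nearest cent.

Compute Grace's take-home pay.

Transit benefit: $26.94
401(k) contribution: $681.41 × 0.0994 = $67.73
Pre-tax total = $26.94 + $67.73 = $94.67
Taxable wages = $681.41 − $94.67 = $586.74
Federal income tax: $586.74 × 0.14 = $82.14
State withholding: $586.74 × 0.0874 = $51.28
Local income tax: $586.74 × 0.0213 = $12.50
Medicare: $681.41 × 0.02 = $13.63
State unemployment insurance (employee share): $681.41 × 0.009 = $6.13
Roth 401(k) contribution: $681.41 × 0.03 = $20.44
Total deductions = $26.94 + $67.73 + $82.14 + $51.28 + $12.50 + $13.63 + $6.13 + $20.44 = $280.79
Net pay = $681.41 − $280.79 = $400.62

$400.62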